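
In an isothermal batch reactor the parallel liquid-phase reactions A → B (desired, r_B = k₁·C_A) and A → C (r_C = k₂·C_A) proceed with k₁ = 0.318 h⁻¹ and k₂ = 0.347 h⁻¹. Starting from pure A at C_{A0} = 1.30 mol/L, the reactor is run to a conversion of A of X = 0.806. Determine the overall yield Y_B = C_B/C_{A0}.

C_A = C_{A0}(1−X) = 0.2522 mol/L.
Both paths are first order in A, so the instantaneous fraction to B is constant: dC_B/d(−C_A) = k₁/(k₁+k₂) = 0.4782.
C_B = 0.4782·(C_{A0}−C_A) = 0.4782×1.048 = 0.501 mol/L.
Y_B = C_B/C_{A0} = 0.5011/1.30 = 0.385.

0.385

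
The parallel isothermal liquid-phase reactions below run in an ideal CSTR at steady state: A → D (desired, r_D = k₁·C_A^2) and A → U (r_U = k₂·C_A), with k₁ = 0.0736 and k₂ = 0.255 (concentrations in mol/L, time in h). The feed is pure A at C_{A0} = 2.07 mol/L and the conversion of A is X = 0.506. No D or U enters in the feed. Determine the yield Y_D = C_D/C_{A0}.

0.115

Exit C_A = C_{A0}(1−X) = 2.07×0.494 = 1.023 mol/L.
In a CSTR the entire volume is at exit conditions, so r_D = 0.0736×1.023^2 = 0.07696 and r_U = 0.255×1.023 = 0.2608.
Fraction of consumed A going to D: r_D/(r_D+r_U) = 0.2279.
C_D = 0.2279·C_{A0}·X = 0.2279×2.07×0.506 = 0.239 mol/L; Y_D = C_D/C_{A0} = 0.115.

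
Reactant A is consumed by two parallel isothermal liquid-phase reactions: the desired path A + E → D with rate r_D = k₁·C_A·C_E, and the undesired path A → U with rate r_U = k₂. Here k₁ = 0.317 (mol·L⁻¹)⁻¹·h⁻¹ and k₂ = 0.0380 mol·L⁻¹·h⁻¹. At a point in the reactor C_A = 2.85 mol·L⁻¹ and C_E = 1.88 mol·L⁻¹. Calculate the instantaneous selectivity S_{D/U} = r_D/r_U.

S_{D/U} = r_D/r_U = (k₁·C_A·C_E)/(k₂) = (k₁/k₂)·C_A·C_E.
= (0.317×2.850×1.880) / (0.0380) = 1.698/0.03800 = 44.7.
Since the desired path is higher order in A, keeping C_A high (PFR or concentrated feed) favours D.

44.7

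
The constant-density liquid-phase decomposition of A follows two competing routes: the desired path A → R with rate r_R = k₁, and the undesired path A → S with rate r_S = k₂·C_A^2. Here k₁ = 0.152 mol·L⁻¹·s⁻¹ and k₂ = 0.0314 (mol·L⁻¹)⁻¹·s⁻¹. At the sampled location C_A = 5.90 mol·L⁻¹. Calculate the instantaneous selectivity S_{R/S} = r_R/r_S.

S_{R/S} = r_R/r_S = (k₁)/(k₂·C_A^2) = (k₁/k₂)·C_A^-2.
= (0.152) / (0.0314×5.900^2) = 0.1520/1.093 = 0.139.

0.139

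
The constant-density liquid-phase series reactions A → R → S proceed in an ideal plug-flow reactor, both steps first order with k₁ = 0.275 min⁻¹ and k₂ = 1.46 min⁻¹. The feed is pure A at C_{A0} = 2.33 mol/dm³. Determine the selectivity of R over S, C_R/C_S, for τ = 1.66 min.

Solving the coupled first-order balances gives C_R(τ) = [k₁/(k₂−k₁)]·C_{A0}·(e^(−k₁τ) − e^(−k₂τ)).
e^(−k₁τ) = e^(−0.275×1.66) = e^(−0.4565) = 0.6335; e^(−k₂τ) = e^(−2.424) = 0.08860.
C_R = 0.275×2.33/(1.46−0.275) × (0.6335−0.08860) = 0.5407×0.5449 = 0.2946 mol/dm³.
C_A = C_{A0}e^(−k₁τ) = 1.476 mol/dm³, so C_S = C_{A0}−C_A−C_R = 0.5593 mol/dm³; C_R/C_S = 0.527.

0.527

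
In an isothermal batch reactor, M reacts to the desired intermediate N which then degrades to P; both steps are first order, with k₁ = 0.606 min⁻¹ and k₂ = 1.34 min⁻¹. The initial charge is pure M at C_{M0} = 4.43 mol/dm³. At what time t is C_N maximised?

1.08 min

For first-order series the maximum of C_N occurs at t_opt = ln(k₂/k₁)/(k₂−k₁).
= ln(1.34/0.606)/(1.34−0.606) = ln(2.211)/0.7340 = 0.7935/0.7340 = 1.08 min.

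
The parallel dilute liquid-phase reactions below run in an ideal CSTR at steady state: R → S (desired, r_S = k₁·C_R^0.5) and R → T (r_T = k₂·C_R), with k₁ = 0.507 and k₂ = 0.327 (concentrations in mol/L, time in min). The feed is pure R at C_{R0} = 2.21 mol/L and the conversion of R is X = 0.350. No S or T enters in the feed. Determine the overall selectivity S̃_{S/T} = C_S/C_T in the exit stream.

Exit C_R = C_{R0}(1−X) = 2.21×0.650 = 1.437 mol/L.
A CSTR operates uniformly at the exit composition, giving r_S = 0.6077 and r_T = 0.4697 (each k·C_R^n at C_R = 1.437).
Overall selectivity = C_S/C_T = r_Sτ/(r_Tτ) = r_S/r_T = 1.29.

1.29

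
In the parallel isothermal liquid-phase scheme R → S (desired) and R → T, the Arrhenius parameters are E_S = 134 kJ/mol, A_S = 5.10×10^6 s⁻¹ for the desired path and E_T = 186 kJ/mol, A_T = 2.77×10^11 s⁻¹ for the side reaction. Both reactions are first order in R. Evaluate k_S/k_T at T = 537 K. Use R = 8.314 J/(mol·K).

k_S/k_T = (A_S/A_T)·exp[−(E_S−E_T)/(RT)] = (A_S/A_T)·exp[(E_T−E_S)/(RT)].
(E_T−E_S)/(RT) = (186−134)×10³/(8.314×537) = 52000/4465 = 11.65.
k_S/k_T = (5.10×10^6/2.77×10^11)·exp(11.65) = 1.841×10^-5 × 1.144×10^5 = 2.11.

2.11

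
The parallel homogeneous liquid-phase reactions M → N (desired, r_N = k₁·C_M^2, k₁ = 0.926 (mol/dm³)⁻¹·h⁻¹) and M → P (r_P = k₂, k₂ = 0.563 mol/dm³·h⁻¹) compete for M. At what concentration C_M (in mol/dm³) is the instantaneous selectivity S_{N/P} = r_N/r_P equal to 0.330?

S_{N/P} = (k₁/k₂)·C_M^2 ⇒ C_M = (S·k₂/k₁)^(0.5).
= (0.330×0.563/0.926)^(0.5) = (0.2006)^(0.5) = 0.448 mol/dm³.

0.448 mol/dm³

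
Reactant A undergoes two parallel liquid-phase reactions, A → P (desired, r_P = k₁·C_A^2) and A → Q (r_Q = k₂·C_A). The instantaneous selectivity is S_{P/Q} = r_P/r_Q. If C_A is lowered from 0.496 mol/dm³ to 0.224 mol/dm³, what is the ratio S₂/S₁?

0.452

S_{P/Q} = (k₁/k₂)·C_A, so S₂/S₁ = (C_{A,2}/C_{A,1}).
= 0.224/0.496 = 0.452.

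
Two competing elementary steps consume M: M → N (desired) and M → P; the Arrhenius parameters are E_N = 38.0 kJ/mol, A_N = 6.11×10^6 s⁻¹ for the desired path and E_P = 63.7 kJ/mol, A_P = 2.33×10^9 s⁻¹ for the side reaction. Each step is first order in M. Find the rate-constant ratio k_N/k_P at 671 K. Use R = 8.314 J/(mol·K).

0.263

Since both paths have the same order in M, the concentration cancels and S_{N/P} = k_N/k_P = (A_N/A_P)·exp[(E_P−E_N)/(RT)].
(E_P−E_N)/(RT) = (63.7−38.0)×10³/(8.314×671) = 25700/5579 = 4.607.
k_N/k_P = (6.11×10^6/2.33×10^9)·exp(4.607) = 0.002622 × 100.2 = 0.263.
Since E_N < E_P, lowering the temperature improves selectivity toward N.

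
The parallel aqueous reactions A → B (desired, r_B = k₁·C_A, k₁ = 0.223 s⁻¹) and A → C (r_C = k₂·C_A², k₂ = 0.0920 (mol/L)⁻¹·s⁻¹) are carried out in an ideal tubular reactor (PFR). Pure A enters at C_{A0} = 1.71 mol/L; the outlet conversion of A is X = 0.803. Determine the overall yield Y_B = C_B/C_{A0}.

0.572

C_A = C_{A0}(1−X) = 0.3369 mol/L.
Along a PFR/batch, dC_B/dC_A = −r_B/(r_B+r_C) = −k₁/(k₁+k₂·C_A).
Integrating from C_{A0} to C_A: C_B = (0.223/0.0920)·ln[(0.223+0.0920·1.71)/(0.223+0.0920·0.337)] = 2.424·ln(0.3803/0.2540) = 0.9786 mol/L.
Y_B = C_B/C_{A0} = 0.9786/1.71 = 0.572.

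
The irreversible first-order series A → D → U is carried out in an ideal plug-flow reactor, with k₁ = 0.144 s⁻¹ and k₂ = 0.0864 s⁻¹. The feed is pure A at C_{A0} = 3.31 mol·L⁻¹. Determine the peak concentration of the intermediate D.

Evaluating C_D at τ_opt = ln(k₂/k₁)/(k₂−k₁) gives C_{D,max}/C_{A0} = (k₁/k₂)^[k₂/(k₂−k₁)].
= (0.144/0.0864)^(0.0864/(0.0864−0.144)) = (1.667)^(-1.500) = 0.4648.
C_{D,max} = 0.4648×3.31 = 1.54 mol·L⁻¹.

1.54 mol·L⁻¹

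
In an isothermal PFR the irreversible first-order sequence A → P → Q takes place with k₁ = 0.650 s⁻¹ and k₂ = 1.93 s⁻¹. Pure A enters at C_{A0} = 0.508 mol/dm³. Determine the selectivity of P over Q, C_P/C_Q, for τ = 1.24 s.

0.484

Solving the coupled first-order balances gives C_P(τ) = [k₁/(k₂−k₁)]·C_{A0}·(e^(−k₁τ) − e^(−k₂τ)).
e^(−k₁τ) = e^(−0.650×1.24) = e^(−0.8060) = 0.4466; e^(−k₂τ) = e^(−2.393) = 0.09134.
C_P = 0.650×0.508/(1.93−0.650) × (0.4466−0.09134) = 0.2580×0.3553 = 0.09166 mol/dm³.
C_A = C_{A0}e^(−k₁τ) = 0.2269 mol/dm³, so C_Q = C_{A0}−C_A−C_P = 0.1894 mol/dm³; C_P/C_Q = 0.484.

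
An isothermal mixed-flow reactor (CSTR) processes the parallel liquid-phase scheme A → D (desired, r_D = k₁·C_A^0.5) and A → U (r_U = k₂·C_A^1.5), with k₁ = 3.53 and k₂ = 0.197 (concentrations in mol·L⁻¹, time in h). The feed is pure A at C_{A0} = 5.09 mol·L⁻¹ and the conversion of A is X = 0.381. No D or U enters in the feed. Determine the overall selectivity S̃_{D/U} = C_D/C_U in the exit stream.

5.69

Exit C_A = C_{A0}(1−X) = 5.09×0.619 = 3.151 mol·L⁻¹.
A CSTR operates uniformly at the exit composition, giving r_D = 6.266 and r_U = 1.102 (each k·C_A^n at C_A = 3.151).
Overall selectivity = C_D/C_U = r_Dτ/(r_Uτ) = r_D/r_U = 5.69.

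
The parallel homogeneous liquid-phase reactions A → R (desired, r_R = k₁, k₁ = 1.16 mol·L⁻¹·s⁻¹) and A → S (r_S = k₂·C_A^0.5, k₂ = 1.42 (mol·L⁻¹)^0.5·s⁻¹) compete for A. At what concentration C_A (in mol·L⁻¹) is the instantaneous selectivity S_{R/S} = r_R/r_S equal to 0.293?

7.77 mol·L⁻¹

S_{R/S} = (k₁/k₂)·C_A^-0.5 ⇒ C_A = (S·k₂/k₁)^(-2).
= (0.293×1.42/1.16)^(-2) = (0.3587)^(-2) = 7.77 mol·L⁻¹.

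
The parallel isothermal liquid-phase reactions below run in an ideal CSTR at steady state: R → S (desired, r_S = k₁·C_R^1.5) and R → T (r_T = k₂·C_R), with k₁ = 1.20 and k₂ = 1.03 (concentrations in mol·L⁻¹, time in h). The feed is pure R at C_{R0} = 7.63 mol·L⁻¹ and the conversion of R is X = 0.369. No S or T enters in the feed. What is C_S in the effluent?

Exit C_R = C_{R0}(1−X) = 7.63×0.631 = 4.815 mol·L⁻¹.
In a CSTR the entire volume is at exit conditions, so r_S = 1.20×4.815^1.5 = 12.68 and r_T = 1.03×4.815 = 4.959.
Fraction of consumed R going to S: r_S/(r_S+r_T) = 0.7188.
C_S = 0.7188·C_{R0}·X = 0.7188×7.63×0.369 = 2.02 mol·L⁻¹.

2.02 mol·L⁻¹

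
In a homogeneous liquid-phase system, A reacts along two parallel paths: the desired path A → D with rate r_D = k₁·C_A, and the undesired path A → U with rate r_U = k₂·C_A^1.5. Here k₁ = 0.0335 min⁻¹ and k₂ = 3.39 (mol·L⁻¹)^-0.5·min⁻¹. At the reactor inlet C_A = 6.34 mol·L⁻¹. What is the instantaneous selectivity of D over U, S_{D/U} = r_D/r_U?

S_{D/U} = r_D/r_U = (k₁·C_A)/(k₂·C_A^1.5) = (k₁/k₂)·C_A^-0.5.
= (0.0335×6.340) / (3.39×6.340^1.5) = 0.2124/54.12 = 0.00392.
The undesired path is higher order in A, so low C_A (CSTR or dilute feed) favours D.

0.00392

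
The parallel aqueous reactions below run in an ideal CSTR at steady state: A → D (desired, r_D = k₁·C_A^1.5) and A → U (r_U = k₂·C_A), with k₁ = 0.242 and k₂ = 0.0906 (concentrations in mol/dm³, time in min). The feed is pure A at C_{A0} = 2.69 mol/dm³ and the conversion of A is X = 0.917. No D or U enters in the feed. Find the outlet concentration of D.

Exit C_A = C_{A0}(1−X) = 2.69×0.0830 = 0.2233 mol/dm³.
In a CSTR the entire volume is at exit conditions, so r_D = 0.242×0.2233^1.5 = 0.02553 and r_U = 0.0906×0.2233 = 0.02023.
Fraction of consumed A going to D: r_D/(r_D+r_U) = 0.5579.
C_D = 0.5579·C_{A0}·X = 0.5579×2.69×0.917 = 1.38 mol/dm³.

1.38 mol/dm³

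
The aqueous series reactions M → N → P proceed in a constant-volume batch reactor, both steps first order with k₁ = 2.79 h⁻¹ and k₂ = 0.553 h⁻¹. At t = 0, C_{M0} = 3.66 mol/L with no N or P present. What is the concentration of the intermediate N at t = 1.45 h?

For first-order series with pure M initially, C_N(t) = k₁C_{M0}/(k₂−k₁)·(e^(−k₁t) − e^(−k₂t)).
e^(−k₁t) = e^(−2.79×1.45) = e^(−4.045) = 0.01750; e^(−k₂t) = e^(−0.8019) = 0.4485.
C_N = 2.79×3.66/(0.553−2.79) × (0.01750−0.4485) = (-4.565)×(-0.4310) = 1.967 mol/L.

1.97 mol/L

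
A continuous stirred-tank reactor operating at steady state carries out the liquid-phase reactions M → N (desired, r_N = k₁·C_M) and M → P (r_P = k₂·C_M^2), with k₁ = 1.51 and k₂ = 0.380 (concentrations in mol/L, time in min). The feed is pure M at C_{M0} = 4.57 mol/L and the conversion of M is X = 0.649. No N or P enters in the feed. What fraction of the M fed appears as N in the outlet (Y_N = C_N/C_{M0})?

Exit C_M = C_{M0}(1−X) = 4.57×0.351 = 1.604 mol/L.
Rates in a CSTR are evaluated at the outlet concentration: r_N = 1.51×1.604 = 2.422, r_P = 0.380×1.604^2 = 0.9778.
Fraction of consumed M going to N: r_N/(r_N+r_P) = 0.7124.
C_N = 0.7124·C_{M0}·X = 0.7124×4.57×0.649 = 2.11 mol/L; Y_N = C_N/C_{M0} = 0.462.

0.462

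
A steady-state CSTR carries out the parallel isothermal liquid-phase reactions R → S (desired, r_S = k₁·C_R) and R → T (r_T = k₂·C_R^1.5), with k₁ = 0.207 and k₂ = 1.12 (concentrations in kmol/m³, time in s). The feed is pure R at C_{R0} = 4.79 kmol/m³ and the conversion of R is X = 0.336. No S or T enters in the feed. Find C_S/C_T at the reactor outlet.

Exit C_R = C_{R0}(1−X) = 4.79×0.664 = 3.181 kmol/m³.
Rates in a CSTR are evaluated at the outlet concentration: r_S = 0.207×3.181 = 0.6584, r_T = 1.12×3.181^1.5 = 6.353.
Overall selectivity = C_S/C_T = r_Sτ/(r_Tτ) = r_S/r_T = 0.104.

0.104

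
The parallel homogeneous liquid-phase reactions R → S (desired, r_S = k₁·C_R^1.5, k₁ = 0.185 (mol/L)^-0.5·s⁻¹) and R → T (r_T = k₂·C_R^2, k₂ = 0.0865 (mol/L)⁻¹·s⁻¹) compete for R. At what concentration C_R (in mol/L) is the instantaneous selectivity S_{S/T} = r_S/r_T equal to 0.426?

25.2 mol/L

S_{S/T} = (k₁/k₂)·C_R^-0.5 ⇒ C_R = (S·k₂/k₁)^(-2).
= (0.426×0.0865/0.185)^(-2) = (0.1992)^(-2) = 25.2 mol/L.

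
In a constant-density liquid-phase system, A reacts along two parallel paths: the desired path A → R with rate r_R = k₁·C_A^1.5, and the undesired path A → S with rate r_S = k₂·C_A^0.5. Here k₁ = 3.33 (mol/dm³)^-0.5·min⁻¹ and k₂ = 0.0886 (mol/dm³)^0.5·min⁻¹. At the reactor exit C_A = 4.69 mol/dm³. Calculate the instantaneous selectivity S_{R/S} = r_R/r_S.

S_{R/S} = r_R/r_S = (k₁·C_A^1.5)/(k₂·C_A^0.5) = (k₁/k₂)·C_A.
= (3.33×4.690^1.5) / (0.0886×4.690^0.5) = 33.82/0.1919 = 176.
Since the desired path is higher order in A, keeping C_A high (PFR or concentrated feed) favours R.

176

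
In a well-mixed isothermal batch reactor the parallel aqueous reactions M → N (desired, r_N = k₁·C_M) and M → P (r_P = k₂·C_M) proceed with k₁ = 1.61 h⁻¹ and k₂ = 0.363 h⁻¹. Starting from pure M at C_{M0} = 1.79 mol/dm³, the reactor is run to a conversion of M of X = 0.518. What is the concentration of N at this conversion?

C_M = C_{M0}(1−X) = 0.8628 mol/dm³.
Both paths are first order in M, so the instantaneous fraction to N is constant: dC_N/d(−C_M) = k₁/(k₁+k₂) = 0.8160.
C_N = 0.8160·(C_{M0}−C_M) = 0.8160×0.9272 = 0.757 mol/dm³.

0.757 mol/dm³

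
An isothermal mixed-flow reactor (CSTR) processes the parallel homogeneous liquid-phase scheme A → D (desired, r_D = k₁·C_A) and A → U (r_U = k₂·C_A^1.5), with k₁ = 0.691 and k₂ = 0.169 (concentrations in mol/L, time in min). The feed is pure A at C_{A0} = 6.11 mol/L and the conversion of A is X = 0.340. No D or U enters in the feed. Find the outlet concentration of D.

Exit C_A = C_{A0}(1−X) = 6.11×0.660 = 4.033 mol/L.
Rates in a CSTR are evaluated at the outlet concentration: r_D = 0.691×4.033 = 2.787, r_U = 0.169×4.033^1.5 = 1.369.
Fraction of consumed A going to D: r_D/(r_D+r_U) = 0.6706.
C_D = 0.6706·C_{A0}·X = 0.6706×6.11×0.340 = 1.39 mol/L.

1.39 mol/L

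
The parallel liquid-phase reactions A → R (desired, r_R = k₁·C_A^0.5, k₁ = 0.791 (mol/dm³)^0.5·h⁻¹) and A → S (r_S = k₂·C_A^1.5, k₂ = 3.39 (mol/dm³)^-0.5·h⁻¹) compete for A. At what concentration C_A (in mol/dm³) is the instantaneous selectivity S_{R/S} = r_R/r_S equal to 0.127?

S_{R/S} = (k₁/k₂)·C_A⁻¹ ⇒ C_A = (S·k₂/k₁)^(-1).
= (0.127×3.39/0.791)^(-1) = (0.5443)^(-1) = 1.84 mol/dm³.

1.84 mol/dm³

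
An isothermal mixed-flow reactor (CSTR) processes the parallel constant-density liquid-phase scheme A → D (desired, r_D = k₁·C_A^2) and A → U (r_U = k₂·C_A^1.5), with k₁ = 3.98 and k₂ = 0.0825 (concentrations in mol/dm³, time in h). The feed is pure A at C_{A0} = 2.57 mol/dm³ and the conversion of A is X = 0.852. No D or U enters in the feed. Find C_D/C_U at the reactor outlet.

Exit C_A = C_{A0}(1−X) = 2.57×0.148 = 0.3804 mol/dm³.
Rates in a CSTR are evaluated at the outlet concentration: r_D = 3.98×0.3804^2 = 0.5758, r_U = 0.0825×0.3804^1.5 = 0.01935.
Overall selectivity = C_D/C_U = r_Dτ/(r_Uτ) = r_D/r_U = 29.8.

29.8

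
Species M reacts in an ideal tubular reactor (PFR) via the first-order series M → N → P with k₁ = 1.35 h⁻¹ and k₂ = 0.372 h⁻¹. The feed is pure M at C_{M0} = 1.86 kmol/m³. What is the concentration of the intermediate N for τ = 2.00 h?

1.05 kmol/m³

For first-order series with pure M initially, C_N(τ) = k₁C_{M0}/(k₂−k₁)·(e^(−k₁τ) − e^(−k₂τ)).
e^(−k₁τ) = e^(−1.35×2.00) = e^(−2.700) = 0.06721; e^(−k₂τ) = e^(−0.7440) = 0.4752.
C_N = 1.35×1.86/(0.372−1.35) × (0.06721−0.4752) = (-2.567)×(-0.4080) = 1.048 kmol/m³.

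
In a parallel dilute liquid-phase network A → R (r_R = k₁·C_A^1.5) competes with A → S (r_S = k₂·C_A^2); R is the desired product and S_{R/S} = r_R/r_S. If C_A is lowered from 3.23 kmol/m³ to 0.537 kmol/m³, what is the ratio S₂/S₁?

S_{R/S} = (k₁/k₂)·C_A^-0.5, so S₂/S₁ = (C_{A,2}/C_{A,1})^-0.5.
= (0.537/3.23)^(-0.5) = (0.1663)^(-0.5) = 2.45.

2.45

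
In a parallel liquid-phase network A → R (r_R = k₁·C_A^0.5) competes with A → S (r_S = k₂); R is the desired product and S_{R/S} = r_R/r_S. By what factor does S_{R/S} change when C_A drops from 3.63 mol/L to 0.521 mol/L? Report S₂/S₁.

0.379

S_{R/S} = (k₁/k₂)·C_A^0.5, so S₂/S₁ = (C_{A,2}/C_{A,1})^0.5.
= (0.521/3.63)^0.5 = (0.1435)^0.5 = 0.379.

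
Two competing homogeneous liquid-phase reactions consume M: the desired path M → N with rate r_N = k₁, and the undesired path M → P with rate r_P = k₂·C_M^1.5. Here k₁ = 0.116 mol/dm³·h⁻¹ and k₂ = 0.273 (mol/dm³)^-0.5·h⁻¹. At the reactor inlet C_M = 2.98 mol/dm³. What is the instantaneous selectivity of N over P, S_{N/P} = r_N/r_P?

0.0826

S_{N/P} = r_N/r_P = (k₁)/(k₂·C_M^1.5) = (k₁/k₂)·C_M^-1.5.
= (0.116) / (0.273×2.980^1.5) = 0.1160/1.404 = 0.0826.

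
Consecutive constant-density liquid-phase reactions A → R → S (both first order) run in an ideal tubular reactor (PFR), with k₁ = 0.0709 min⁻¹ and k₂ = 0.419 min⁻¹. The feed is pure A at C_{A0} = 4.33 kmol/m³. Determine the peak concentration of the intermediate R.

0.510 kmol/m³

For a first-order series the maximum intermediate yield is C_{R,max}/C_{A0} = (k₁/k₂)^[k₂/(k₂−k₁)].
= (0.0709/0.419)^(0.419/(0.419−0.0709)) = (0.1692)^(1.204) = 0.1178.
C_{R,max} = 0.1178×4.33 = 0.510 kmol/m³.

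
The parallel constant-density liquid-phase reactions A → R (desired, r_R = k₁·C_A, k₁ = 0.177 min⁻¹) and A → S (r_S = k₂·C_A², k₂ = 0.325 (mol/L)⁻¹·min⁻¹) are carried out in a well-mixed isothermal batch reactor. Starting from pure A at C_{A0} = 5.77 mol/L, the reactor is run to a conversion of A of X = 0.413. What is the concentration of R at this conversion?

C_A = C_{A0}(1−X) = 3.387 mol/L.
Along a PFR/batch, dC_R/dC_A = −r_R/(r_R+r_S) = −k₁/(k₁+k₂·C_A).
Integrating from C_{A0} to C_A: C_R = (0.177/0.325)·ln[(0.177+0.325·5.77)/(0.177+0.325·3.39)] = 0.5446·ln(2.052/1.278) = 0.2580 mol/L.

0.258 mol/L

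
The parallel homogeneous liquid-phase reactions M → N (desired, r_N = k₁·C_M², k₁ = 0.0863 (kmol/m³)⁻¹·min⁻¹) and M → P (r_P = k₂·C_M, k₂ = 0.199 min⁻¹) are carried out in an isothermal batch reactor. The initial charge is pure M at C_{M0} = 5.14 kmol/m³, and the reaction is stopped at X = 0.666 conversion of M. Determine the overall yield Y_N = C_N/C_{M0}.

0.390

C_M = C_{M0}(1−X) = 1.717 kmol/m³.
Along a PFR/batch, dC_P/dC_M = −r_P/(r_N+r_P) = −k₂/(k₂+k₁·C_M).
Integrating from C_{M0} to C_M: C_P = (0.199/0.0863)·ln[(0.199+0.0863·5.14)/(0.199+0.0863·1.72)] = 2.306·ln(0.6426/0.3472) = 1.420 kmol/m³.
Then C_N = (C_{M0}−C_M) − C_P = 3.423 − 1.420 = 2.003 kmol/m³.
Y_N = C_N/C_{M0} = 2.003/5.14 = 0.390.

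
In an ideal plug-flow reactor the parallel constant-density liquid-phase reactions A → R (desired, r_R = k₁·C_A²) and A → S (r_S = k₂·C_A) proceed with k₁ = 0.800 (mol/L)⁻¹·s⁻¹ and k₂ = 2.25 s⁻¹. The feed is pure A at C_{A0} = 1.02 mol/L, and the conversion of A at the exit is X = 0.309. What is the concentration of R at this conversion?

0.0738 mol/L

C_A = C_{A0}(1−X) = 0.7048 mol/L.
Along a PFR/batch, dC_S/dC_A = −r_S/(r_R+r_S) = −k₂/(k₂+k₁·C_A).
Integrating from C_{A0} to C_A: C_S = (2.25/0.800)·ln[(2.25+0.800·1.02)/(2.25+0.800·0.705)] = 2.812·ln(3.066/2.814) = 0.2414 mol/L.
Then C_R = (C_{A0}−C_A) − C_S = 0.3152 − 0.2414 = 0.07382 mol/L.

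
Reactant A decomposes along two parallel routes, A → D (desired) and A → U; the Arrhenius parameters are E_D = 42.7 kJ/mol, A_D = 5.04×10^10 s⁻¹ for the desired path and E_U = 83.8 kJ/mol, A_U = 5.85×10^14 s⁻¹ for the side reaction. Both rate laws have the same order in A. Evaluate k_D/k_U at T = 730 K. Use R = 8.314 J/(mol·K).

0.0752

Since both paths have the same order in A, the concentration cancels and S_{D/U} = k_D/k_U = (A_D/A_U)·exp[(E_U−E_D)/(RT)].
(E_U−E_D)/(RT) = (83.8−42.7)×10³/(8.314×730) = 41100/6069 = 6.772.
k_D/k_U = (5.04×10^10/5.85×10^14)·exp(6.772) = 8.615×10^-5 × 872.9 = 0.0752.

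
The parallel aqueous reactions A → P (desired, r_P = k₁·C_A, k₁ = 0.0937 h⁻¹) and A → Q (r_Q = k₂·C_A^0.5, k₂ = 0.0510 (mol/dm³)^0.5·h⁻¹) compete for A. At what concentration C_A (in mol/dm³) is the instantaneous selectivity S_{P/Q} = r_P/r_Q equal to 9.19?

S_{P/Q} = (k₁/k₂)·C_A^0.5 ⇒ C_A = (S·k₂/k₁)^(2).
= (9.19×0.0510/0.0937)^(2) = (5.002)^(2) = 25.0 mol/dm³.

25.0 mol/dm³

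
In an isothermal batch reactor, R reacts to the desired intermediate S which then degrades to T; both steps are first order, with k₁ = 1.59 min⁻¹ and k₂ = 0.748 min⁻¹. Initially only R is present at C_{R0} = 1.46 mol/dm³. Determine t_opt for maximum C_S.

The intermediate peaks when r₁ = r₂, i.e. k₁e^(−k₁t) = k₂e^(−k₂t), giving t_opt = ln(k₂/k₁)/(k₂−k₁).
= ln(0.748/1.59)/(0.748−1.59) = ln(0.4704)/-0.8420 = -0.7541/-0.8420 = 0.896 min.

0.896 min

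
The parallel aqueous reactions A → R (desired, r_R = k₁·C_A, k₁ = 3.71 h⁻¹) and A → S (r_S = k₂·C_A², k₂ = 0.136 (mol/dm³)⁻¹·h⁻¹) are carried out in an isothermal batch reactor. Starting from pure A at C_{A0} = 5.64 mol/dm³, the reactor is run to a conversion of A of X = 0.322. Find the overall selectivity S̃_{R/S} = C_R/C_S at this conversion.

5.78

C_A = C_{A0}(1−X) = 3.824 mol/dm³.
Along a PFR/batch, dC_R/dC_A = −r_R/(r_R+r_S) = −k₁/(k₁+k₂·C_A).
Integrating from C_{A0} to C_A: C_R = (3.71/0.136)·ln[(3.71+0.136·5.64)/(3.71+0.136·3.82)] = 27.28·ln(4.477/4.230) = 1.548 mol/dm³.
C_S = (C_{A0}−C_A)−C_R = 0.2680 mol/dm³; S̃_{R/S} = 1.548/0.2680 = 5.78.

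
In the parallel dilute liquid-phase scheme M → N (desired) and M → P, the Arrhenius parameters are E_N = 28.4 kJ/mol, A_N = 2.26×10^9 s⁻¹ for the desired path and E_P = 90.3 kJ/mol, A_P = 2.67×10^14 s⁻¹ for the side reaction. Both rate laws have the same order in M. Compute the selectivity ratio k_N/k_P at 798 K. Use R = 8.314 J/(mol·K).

Since both paths have the same order in M, the concentration cancels and S_{N/P} = k_N/k_P = (A_N/A_P)·exp[(E_P−E_N)/(RT)].
(E_P−E_N)/(RT) = (90.3−28.4)×10³/(8.314×798) = 61900/6635 = 9.330.
k_N/k_P = (2.26×10^9/2.67×10^14)·exp(9.330) = 8.464×10^-6 × 11270 = 0.0954.
Since E_N < E_P, lowering the temperature improves selectivity toward N.

0.0954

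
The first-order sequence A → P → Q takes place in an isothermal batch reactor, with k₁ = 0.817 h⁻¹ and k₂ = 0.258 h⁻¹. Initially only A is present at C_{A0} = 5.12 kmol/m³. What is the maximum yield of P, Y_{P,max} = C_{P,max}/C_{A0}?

At the optimum, C_{P,max}/C_{A0} = (k₁/k₂)^[k₂/(k₂−k₁)].
= (0.817/0.258)^(0.258/(0.258−0.817)) = (3.167)^(-0.4615) = 0.5874.

0.587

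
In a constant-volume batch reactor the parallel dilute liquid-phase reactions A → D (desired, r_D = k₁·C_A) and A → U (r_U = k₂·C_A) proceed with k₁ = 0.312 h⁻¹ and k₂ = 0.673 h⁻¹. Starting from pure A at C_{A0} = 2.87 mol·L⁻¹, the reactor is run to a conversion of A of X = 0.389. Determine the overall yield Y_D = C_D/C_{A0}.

0.123

C_A = C_{A0}(1−X) = 1.754 mol·L⁻¹.
Both paths are first order in A, so the instantaneous fraction to D is constant: dC_D/d(−C_A) = k₁/(k₁+k₂) = 0.3168.
C_D = 0.3168·(C_{A0}−C_A) = 0.3168×1.116 = 0.354 mol·L⁻¹.
Y_D = C_D/C_{A0} = 0.3536/2.87 = 0.123.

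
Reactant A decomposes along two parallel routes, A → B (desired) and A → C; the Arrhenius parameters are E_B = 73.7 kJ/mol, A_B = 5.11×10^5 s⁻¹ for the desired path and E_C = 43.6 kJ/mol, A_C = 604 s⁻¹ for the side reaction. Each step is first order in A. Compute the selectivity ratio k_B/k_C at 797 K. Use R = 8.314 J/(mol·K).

9.01

Since both paths have the same order in A, the concentration cancels and S_{B/C} = k_B/k_C = (A_B/A_C)·exp[(E_C−E_B)/(RT)].
(E_C−E_B)/(RT) = (43.6−73.7)×10³/(8.314×797) = -30100/6626 = -4.543.
k_B/k_C = (5.11×10^5/604)·exp(-4.543) = 846.0 × 0.01065 = 9.01.
Since E_B > E_C, raising the temperature improves selectivity toward B.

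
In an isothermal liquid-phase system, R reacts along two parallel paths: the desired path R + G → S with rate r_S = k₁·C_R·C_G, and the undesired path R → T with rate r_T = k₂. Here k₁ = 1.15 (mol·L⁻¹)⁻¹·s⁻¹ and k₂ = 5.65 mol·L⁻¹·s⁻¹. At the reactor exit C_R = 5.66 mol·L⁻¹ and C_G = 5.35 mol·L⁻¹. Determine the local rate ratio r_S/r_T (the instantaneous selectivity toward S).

S_{S/T} = r_S/r_T = (k₁·C_R·C_G)/(k₂) = (k₁/k₂)·C_R·C_G.
= (1.15×5.660×5.350) / (5.65) = 34.82/5.650 = 6.16.

6.16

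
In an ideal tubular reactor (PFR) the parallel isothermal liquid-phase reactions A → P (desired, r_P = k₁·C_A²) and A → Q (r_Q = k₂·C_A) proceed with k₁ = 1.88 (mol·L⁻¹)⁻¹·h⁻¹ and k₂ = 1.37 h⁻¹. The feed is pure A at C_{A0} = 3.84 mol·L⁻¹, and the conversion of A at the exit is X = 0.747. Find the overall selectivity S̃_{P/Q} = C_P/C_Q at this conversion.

C_A = C_{A0}(1−X) = 0.9715 mol·L⁻¹.
Along a PFR/batch, dC_Q/dC_A = −r_Q/(r_P+r_Q) = −k₂/(k₂+k₁·C_A).
Integrating from C_{A0} to C_A: C_Q = (1.37/1.88)·ln[(1.37+1.88·3.84)/(1.37+1.88·0.972)] = 0.7287·ln(8.589/3.196) = 0.7203 mol·L⁻¹.
Then C_P = (C_{A0}−C_A) − C_Q = 2.868 − 0.7203 = 2.148 mol·L⁻¹.
S̃_{P/Q} = C_P/C_Q = 2.148/0.7203 = 2.98.

2.98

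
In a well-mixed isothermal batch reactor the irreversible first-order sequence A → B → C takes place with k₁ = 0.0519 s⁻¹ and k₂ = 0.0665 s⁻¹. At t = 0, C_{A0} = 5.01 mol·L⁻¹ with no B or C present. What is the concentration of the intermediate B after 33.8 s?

1.20 mol·L⁻¹

The intermediate concentration in a first-order A→B→C sequence is C_B = k₁C_{A0}(e^(−k₁t) − e^(−k₂t))/(k₂−k₁).
e^(−k₁t) = e^(−0.0519×33.8) = e^(−1.754) = 0.1730; e^(−k₂t) = e^(−2.248) = 0.1056.
C_B = 0.0519×5.01/(0.0665−0.0519) × (0.1730−0.1056) = 17.81×0.06740 = 1.200 mol·L⁻¹.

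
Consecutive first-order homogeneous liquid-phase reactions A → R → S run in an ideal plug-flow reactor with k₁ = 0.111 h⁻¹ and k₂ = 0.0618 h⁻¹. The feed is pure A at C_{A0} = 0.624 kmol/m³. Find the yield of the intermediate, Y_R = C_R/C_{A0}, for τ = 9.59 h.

For first-order series with pure A initially, C_R(τ) = k₁C_{A0}/(k₂−k₁)·(e^(−k₁τ) − e^(−k₂τ)).
e^(−k₁τ) = e^(−0.111×9.59) = e^(−1.064) = 0.3449; e^(−k₂τ) = e^(−0.5927) = 0.5529.
C_R = 0.111×0.624/(0.0618−0.111) × (0.3449−0.5529) = (-1.408)×(-0.2079) = 0.2928 kmol/m³.
Y_R = C_R/C_{A0} = 0.2928/0.624 = 0.469.

0.469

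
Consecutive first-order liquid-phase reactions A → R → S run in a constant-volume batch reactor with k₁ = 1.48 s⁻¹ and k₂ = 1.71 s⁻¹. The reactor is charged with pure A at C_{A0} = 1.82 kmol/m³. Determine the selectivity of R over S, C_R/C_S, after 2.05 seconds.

0.139

The intermediate concentration in a first-order A→B→C sequence is C_R = k₁C_{A0}(e^(−k₁t) − e^(−k₂t))/(k₂−k₁).
e^(−k₁t) = e^(−1.48×2.05) = e^(−3.034) = 0.04812; e^(−k₂t) = e^(−3.505) = 0.03003.
C_R = 1.48×1.82/(1.71−1.48) × (0.04812−0.03003) = 11.71×0.01809 = 0.2119 kmol/m³.
C_A = C_{A0}e^(−k₁t) = 0.08758 kmol/m³, so C_S = C_{A0}−C_A−C_R = 1.521 kmol/m³; C_R/C_S = 0.139.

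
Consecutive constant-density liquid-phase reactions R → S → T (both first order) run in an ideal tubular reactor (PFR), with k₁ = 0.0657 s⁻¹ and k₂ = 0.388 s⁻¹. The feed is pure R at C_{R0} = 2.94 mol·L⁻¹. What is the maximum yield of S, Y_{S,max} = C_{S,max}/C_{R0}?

0.118

At the optimum, C_{S,max}/C_{R0} = (k₁/k₂)^[k₂/(k₂−k₁)].
= (0.0657/0.388)^(0.388/(0.388−0.0657)) = (0.1693)^(1.204) = 0.1179.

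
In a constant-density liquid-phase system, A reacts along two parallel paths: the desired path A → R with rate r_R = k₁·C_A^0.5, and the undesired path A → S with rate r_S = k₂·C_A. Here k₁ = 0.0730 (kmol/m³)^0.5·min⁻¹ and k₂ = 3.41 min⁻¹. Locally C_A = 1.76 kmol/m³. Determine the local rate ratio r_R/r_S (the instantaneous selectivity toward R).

S_{R/S} = r_R/r_S = (k₁·C_A^0.5)/(k₂·C_A) = (k₁/k₂)·C_A^-0.5.
= (0.0730×1.760^0.5) / (3.41×1.760) = 0.09685/6.002 = 0.0161.
The undesired path is higher order in A, so low C_A (CSTR or dilute feed) favours R.

0.0161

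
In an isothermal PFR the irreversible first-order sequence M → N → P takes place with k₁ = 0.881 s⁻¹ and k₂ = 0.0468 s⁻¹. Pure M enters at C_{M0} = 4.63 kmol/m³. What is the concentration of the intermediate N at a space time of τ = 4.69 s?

For first-order series with pure M initially, C_N(τ) = k₁C_{M0}/(k₂−k₁)·(e^(−k₁τ) − e^(−k₂τ)).
e^(−k₁τ) = e^(−0.881×4.69) = e^(−4.132) = 0.01605; e^(−k₂τ) = e^(−0.2195) = 0.8029.
C_N = 0.881×4.63/(0.0468−0.881) × (0.01605−0.8029) = (-4.890)×(-0.7869) = 3.848 kmol/m³.

3.85 kmol/m³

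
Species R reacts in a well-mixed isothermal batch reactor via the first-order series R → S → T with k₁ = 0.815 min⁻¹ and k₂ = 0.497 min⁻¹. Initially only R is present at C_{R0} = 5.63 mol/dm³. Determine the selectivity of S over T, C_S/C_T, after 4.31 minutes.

0.301

The intermediate concentration in a first-order A→B→C sequence is C_S = k₁C_{R0}(e^(−k₁t) − e^(−k₂t))/(k₂−k₁).
e^(−k₁t) = e^(−0.815×4.31) = e^(−3.513) = 0.02982; e^(−k₂t) = e^(−2.142) = 0.1174.
C_S = 0.815×5.63/(0.497−0.815) × (0.02982−0.1174) = (-14.43)×(-0.08759) = 1.264 mol/dm³.
C_R = C_{R0}e^(−k₁t) = 0.1679 mol/dm³, so C_T = C_{R0}−C_R−C_S = 4.198 mol/dm³; C_S/C_T = 0.301.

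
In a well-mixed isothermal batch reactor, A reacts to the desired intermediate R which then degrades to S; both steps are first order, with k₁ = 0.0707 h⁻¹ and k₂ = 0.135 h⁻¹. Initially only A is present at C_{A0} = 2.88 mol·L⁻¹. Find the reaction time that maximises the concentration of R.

For first-order series the maximum of C_R occurs at t_opt = ln(k₂/k₁)/(k₂−k₁).
= ln(0.135/0.0707)/(0.135−0.0707) = ln(1.909)/0.06430 = 0.6468/0.06430 = 10.1 h.

10.1 h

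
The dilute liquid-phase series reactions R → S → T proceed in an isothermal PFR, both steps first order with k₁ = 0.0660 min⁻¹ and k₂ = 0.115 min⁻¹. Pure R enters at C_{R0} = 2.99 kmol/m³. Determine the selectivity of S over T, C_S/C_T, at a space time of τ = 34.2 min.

For first-order series with pure R initially, C_S(τ) = k₁C_{R0}/(k₂−k₁)·(e^(−k₁τ) − e^(−k₂τ)).
e^(−k₁τ) = e^(−0.0660×34.2) = e^(−2.257) = 0.1046; e^(−k₂τ) = e^(−3.933) = 0.01958.
C_S = 0.0660×2.99/(0.115−0.0660) × (0.1046−0.01958) = 4.027×0.08506 = 0.3426 kmol/m³.
C_R = C_{R0}e^(−k₁τ) = 0.3129 kmol/m³, so C_T = C_{R0}−C_R−C_S = 2.335 kmol/m³; C_S/C_T = 0.147.

0.147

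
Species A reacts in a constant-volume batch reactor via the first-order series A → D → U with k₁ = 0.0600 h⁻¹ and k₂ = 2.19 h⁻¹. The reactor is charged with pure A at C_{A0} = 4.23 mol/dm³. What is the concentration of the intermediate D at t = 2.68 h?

0.101 mol/dm³

For first-order series with pure A initially, C_D(t) = k₁C_{A0}/(k₂−k₁)·(e^(−k₁t) − e^(−k₂t)).
e^(−k₁t) = e^(−0.0600×2.68) = e^(−0.1608) = 0.8515; e^(−k₂t) = e^(−5.869) = 0.002825.
C_D = 0.0600×4.23/(2.19−0.0600) × (0.8515−0.002825) = 0.1192×0.8486 = 0.1011 mol/dm³.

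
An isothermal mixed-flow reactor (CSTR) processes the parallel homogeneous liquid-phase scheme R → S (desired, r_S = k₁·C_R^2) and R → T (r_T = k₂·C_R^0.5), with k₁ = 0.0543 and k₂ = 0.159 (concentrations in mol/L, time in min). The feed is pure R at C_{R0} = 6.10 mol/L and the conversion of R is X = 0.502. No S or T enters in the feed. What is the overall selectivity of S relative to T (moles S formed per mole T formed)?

Exit C_R = C_{R0}(1−X) = 6.10×0.498 = 3.038 mol/L.
Rates in a CSTR are evaluated at the outlet concentration: r_S = 0.0543×3.038^2 = 0.5011, r_T = 0.159×3.038^0.5 = 0.2771.
Overall selectivity = C_S/C_T = r_Sτ/(r_Tτ) = r_S/r_T = 1.81.

1.81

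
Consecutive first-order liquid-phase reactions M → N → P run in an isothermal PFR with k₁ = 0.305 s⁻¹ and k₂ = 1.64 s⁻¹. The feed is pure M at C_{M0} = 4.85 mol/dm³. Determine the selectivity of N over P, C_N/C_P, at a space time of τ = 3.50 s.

For first-order series with pure M initially, C_N(τ) = k₁C_{M0}/(k₂−k₁)·(e^(−k₁τ) − e^(−k₂τ)).
e^(−k₁τ) = e^(−0.305×3.50) = e^(−1.067) = 0.3439; e^(−k₂τ) = e^(−5.740) = 0.003215.
C_N = 0.305×4.85/(1.64−0.305) × (0.3439−0.003215) = 1.108×0.3407 = 0.3775 mol/dm³.
C_M = C_{M0}e^(−k₁τ) = 1.668 mol/dm³, so C_P = C_{M0}−C_M−C_N = 2.805 mol/dm³; C_N/C_P = 0.135.

0.135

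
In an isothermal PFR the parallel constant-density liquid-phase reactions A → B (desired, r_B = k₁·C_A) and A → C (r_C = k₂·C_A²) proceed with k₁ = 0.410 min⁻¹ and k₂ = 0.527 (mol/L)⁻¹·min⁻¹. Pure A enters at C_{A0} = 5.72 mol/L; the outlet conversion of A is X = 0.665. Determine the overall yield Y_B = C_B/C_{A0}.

0.120

C_A = C_{A0}(1−X) = 1.916 mol/L.
Along a PFR/batch, dC_B/dC_A = −r_B/(r_B+r_C) = −k₁/(k₁+k₂·C_A).
Integrating from C_{A0} to C_A: C_B = (0.410/0.527)·ln[(0.410+0.527·5.72)/(0.410+0.527·1.92)] = 0.7780·ln(3.424/1.420) = 0.6849 mol/L.
Y_B = C_B/C_{A0} = 0.6849/5.72 = 0.120.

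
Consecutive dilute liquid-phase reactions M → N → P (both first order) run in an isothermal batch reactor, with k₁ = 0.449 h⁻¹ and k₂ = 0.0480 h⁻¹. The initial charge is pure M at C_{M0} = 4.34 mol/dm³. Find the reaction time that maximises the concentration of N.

The intermediate peaks when r₁ = r₂, i.e. k₁e^(−k₁t) = k₂e^(−k₂t), giving t_opt = ln(k₂/k₁)/(k₂−k₁).
= ln(0.0480/0.449)/(0.0480−0.449) = ln(0.1069)/-0.4010 = -2.236/-0.4010 = 5.58 h.

5.58 h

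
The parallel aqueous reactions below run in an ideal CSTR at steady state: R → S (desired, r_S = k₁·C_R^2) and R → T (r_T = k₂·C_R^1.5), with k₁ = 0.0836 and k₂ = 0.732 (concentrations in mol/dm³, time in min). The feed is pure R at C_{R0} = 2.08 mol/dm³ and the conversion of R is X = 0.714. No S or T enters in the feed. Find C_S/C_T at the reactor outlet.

0.0881

Exit C_R = C_{R0}(1−X) = 2.08×0.286 = 0.5949 mol/dm³.
In a CSTR the entire volume is at exit conditions, so r_S = 0.0836×0.5949^2 = 0.02958 and r_T = 0.732×0.5949^1.5 = 0.3359.
Overall selectivity = C_S/C_T = r_Sτ/(r_Tτ) = r_S/r_T = 0.0881.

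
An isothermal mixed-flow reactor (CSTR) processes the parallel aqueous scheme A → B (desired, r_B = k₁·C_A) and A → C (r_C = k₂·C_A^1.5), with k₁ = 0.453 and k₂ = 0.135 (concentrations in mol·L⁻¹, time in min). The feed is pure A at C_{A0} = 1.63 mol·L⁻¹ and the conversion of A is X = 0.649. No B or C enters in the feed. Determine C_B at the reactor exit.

Exit C_A = C_{A0}(1−X) = 1.63×0.351 = 0.5721 mol·L⁻¹.
A CSTR operates uniformly at the exit composition, giving r_B = 0.2592 and r_C = 0.05842 (each k·C_A^n at C_A = 0.5721).
Fraction of consumed A going to B: r_B/(r_B+r_C) = 0.8161.
C_B = 0.8161·C_{A0}·X = 0.8161×1.63×0.649 = 0.863 mol·L⁻¹.

0.863 mol·L⁻¹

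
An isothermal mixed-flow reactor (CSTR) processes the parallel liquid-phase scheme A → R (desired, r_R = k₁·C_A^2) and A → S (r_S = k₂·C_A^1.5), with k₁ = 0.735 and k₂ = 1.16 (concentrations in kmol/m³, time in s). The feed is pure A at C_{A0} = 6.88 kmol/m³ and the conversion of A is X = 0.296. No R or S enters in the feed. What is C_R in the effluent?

Exit C_A = C_{A0}(1−X) = 6.88×0.704 = 4.844 kmol/m³.
In a CSTR the entire volume is at exit conditions, so r_R = 0.735×4.844^2 = 17.24 and r_S = 1.16×4.844^1.5 = 12.37.
Fraction of consumed A going to R: r_R/(r_R+r_S) = 0.5824.
C_R = 0.5824·C_{A0}·X = 0.5824×6.88×0.296 = 1.19 kmol/m³.

1.19 kmol/m³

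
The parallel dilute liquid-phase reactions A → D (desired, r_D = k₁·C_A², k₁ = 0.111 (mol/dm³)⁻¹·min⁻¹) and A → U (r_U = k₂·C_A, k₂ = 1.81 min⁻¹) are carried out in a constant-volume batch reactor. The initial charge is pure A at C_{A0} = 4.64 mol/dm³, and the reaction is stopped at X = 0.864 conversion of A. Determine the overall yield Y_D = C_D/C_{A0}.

0.117

C_A = C_{A0}(1−X) = 0.6310 mol/dm³.
Along a PFR/batch, dC_U/dC_A = −r_U/(r_D+r_U) = −k₂/(k₂+k₁·C_A).
Integrating from C_{A0} to C_A: C_U = (1.81/0.111)·ln[(1.81+0.111·4.64)/(1.81+0.111·0.631)] = 16.31·ln(2.325/1.880) = 3.464 mol/dm³.
Then C_D = (C_{A0}−C_A) − C_U = 4.009 − 3.464 = 0.5448 mol/dm³.
Y_D = C_D/C_{A0} = 0.5448/4.64 = 0.117.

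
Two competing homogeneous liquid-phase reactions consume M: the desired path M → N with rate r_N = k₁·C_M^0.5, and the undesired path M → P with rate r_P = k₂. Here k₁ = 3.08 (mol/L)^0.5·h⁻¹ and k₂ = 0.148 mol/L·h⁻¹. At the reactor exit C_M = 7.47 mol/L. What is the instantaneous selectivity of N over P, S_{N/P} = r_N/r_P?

S_{N/P} = r_N/r_P = (k₁·C_M^0.5)/(k₂) = (k₁/k₂)·C_M^0.5.
= (3.08×7.470^0.5) / (0.148) = 8.418/0.1480 = 56.9.

56.9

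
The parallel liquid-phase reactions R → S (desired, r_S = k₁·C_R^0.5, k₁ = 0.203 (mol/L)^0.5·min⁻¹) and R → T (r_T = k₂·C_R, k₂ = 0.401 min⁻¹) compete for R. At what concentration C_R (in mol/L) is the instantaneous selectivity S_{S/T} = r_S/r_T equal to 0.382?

1.76 mol/L

S_{S/T} = (k₁/k₂)·C_R^-0.5 ⇒ C_R = (S·k₂/k₁)^(-2).
= (0.382×0.401/0.203)^(-2) = (0.7546)^(-2) = 1.76 mol/L.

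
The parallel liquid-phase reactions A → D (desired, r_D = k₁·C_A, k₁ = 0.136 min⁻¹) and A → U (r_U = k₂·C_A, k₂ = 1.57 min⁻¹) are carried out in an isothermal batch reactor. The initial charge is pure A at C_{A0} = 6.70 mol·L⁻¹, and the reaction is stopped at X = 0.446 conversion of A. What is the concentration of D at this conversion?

C_A = C_{A0}(1−X) = 3.712 mol·L⁻¹.
Both paths are first order in A, so the instantaneous fraction to D is constant: dC_D/d(−C_A) = k₁/(k₁+k₂) = 0.07972.
C_D = 0.07972·(C_{A0}−C_A) = 0.07972×2.988 = 0.238 mol·L⁻¹.

0.238 mol·L⁻¹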